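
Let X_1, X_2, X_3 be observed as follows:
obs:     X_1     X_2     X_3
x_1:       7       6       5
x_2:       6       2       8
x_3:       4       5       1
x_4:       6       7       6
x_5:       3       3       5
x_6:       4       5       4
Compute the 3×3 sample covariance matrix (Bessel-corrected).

Step 1 — column means:
  mean(X_1) = (7 + 6 + 4 + 6 + 3 + 4) / 6 = 30/6 = 5
  mean(X_2) = (6 + 2 + 5 + 7 + 3 + 5) / 6 = 28/6 = 4.6667
  mean(X_3) = (5 + 8 + 1 + 6 + 5 + 4) / 6 = 29/6 = 4.8333

Step 2 — sample covariance S[i,j] = (1/(n-1)) · Σ_k (x_{k,i} - mean_i) · (x_{k,j} - mean_j), with n-1 = 5.
  S[X_1,X_1] = ((2)·(2) + (1)·(1) + (-1)·(-1) + (1)·(1) + (-2)·(-2) + (-1)·(-1)) / 5 = 12/5 = 2.4
  S[X_1,X_2] = ((2)·(1.3333) + (1)·(-2.6667) + (-1)·(0.3333) + (1)·(2.3333) + (-2)·(-1.6667) + (-1)·(0.3333)) / 5 = 5/5 = 1
  S[X_1,X_3] = ((2)·(0.1667) + (1)·(3.1667) + (-1)·(-3.8333) + (1)·(1.1667) + (-2)·(0.1667) + (-1)·(-0.8333)) / 5 = 9/5 = 1.8
  S[X_2,X_2] = ((1.3333)·(1.3333) + (-2.6667)·(-2.6667) + (0.3333)·(0.3333) + (2.3333)·(2.3333) + (-1.6667)·(-1.6667) + (0.3333)·(0.3333)) / 5 = 17.3333/5 = 3.4667
  S[X_2,X_3] = ((1.3333)·(0.1667) + (-2.6667)·(3.1667) + (0.3333)·(-3.8333) + (2.3333)·(1.1667) + (-1.6667)·(0.1667) + (0.3333)·(-0.8333)) / 5 = -7.3333/5 = -1.4667
  S[X_3,X_3] = ((0.1667)·(0.1667) + (3.1667)·(3.1667) + (-3.8333)·(-3.8333) + (1.1667)·(1.1667) + (0.1667)·(0.1667) + (-0.8333)·(-0.8333)) / 5 = 26.8333/5 = 5.3667

S is symmetric (S[j,i] = S[i,j]). Assembling:

S = [[2.4, 1, 1.8],
 [1, 3.4667, -1.4667],
 [1.8, -1.4667, 5.3667]]


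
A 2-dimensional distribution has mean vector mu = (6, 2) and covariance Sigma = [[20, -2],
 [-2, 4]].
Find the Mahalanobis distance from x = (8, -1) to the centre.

Step 1 — centre the observation: (x - mu) = (2, -3).

Step 2 — invert Sigma. det(Sigma) = 20·4 - (-2)² = 76.
  Sigma^{-1} = (1/det) · [[d, -b], [-b, a]] = [[0.0526, 0.0263],
 [0.0263, 0.2632]].

Step 3 — form the quadratic (x - mu)^T · Sigma^{-1} · (x - mu):
  Sigma^{-1} · (x - mu) = (0.0263, -0.7368).
  (x - mu)^T · [Sigma^{-1} · (x - mu)] = (2)·(0.0263) + (-3)·(-0.7368) = 2.2632.

Step 4 — take square root: d = √(2.2632) ≈ 1.5044.

d(x, mu) = √(2.2632) ≈ 1.5044


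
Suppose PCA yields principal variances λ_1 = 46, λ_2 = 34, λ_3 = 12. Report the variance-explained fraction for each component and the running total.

Step 1 — total variance = trace(Sigma) = Σ λ_i = 46 + 34 + 12 = 92.

Step 2 — fraction explained by component i = λ_i / Σ λ:
  PC1: 46/92 = 0.5
  PC2: 34/92 = 0.3696
  PC3: 12/92 = 0.1304

Step 3 — cumulative fraction after k components = (λ_1 + ... + λ_k) / Σ λ:
  k = 1: 46/92 = 0.5
  k = 2: (46 + 34)/92 = 80/92 = 0.8696
  k = 3: (46 + 34 + 12)/92 = 92/92 = 1

Summary (fraction, with percent):

explained: PC1 0.5 (50%), PC2 0.3696 (36.96%), PC3 0.1304 (13.04%);  cumulative: 0.5, 0.8696, 1


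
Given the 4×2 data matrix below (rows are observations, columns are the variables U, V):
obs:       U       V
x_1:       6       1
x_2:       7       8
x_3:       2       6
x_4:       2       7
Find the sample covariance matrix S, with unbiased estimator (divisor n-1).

Step 1 — column means:
  mean(U) = (6 + 7 + 2 + 2) / 4 = 17/4 = 4.25
  mean(V) = (1 + 8 + 6 + 7) / 4 = 22/4 = 5.5

Step 2 — sample covariance S[i,j] = (1/(n-1)) · Σ_k (x_{k,i} - mean_i) · (x_{k,j} - mean_j), with n-1 = 3.
  S[U,U] = ((1.75)·(1.75) + (2.75)·(2.75) + (-2.25)·(-2.25) + (-2.25)·(-2.25)) / 3 = 20.75/3 = 6.9167
  S[U,V] = ((1.75)·(-4.5) + (2.75)·(2.5) + (-2.25)·(0.5) + (-2.25)·(1.5)) / 3 = -5.5/3 = -1.8333
  S[V,V] = ((-4.5)·(-4.5) + (2.5)·(2.5) + (0.5)·(0.5) + (1.5)·(1.5)) / 3 = 29/3 = 9.6667

S is symmetric (S[j,i] = S[i,j]). Assembling:

S = [[6.9167, -1.8333],
 [-1.8333, 9.6667]]


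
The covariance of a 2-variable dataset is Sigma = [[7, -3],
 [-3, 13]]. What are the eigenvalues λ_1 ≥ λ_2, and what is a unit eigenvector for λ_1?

Step 1 — characteristic polynomial of 2×2 Sigma:
  det(Sigma - λI) = λ² - trace · λ + det = 0.
  trace = 7 + 13 = 20, det = 7·13 - (-3)² = 82.
Step 2 — discriminant:
  Δ = trace² - 4·det = 400 - 328 = 72.
Step 3 — eigenvalues:
  λ = (trace ± √Δ)/2 = (20 ± 8.4853)/2,
  λ_1 = 14.2426,  λ_2 = 5.7574.

Step 4 — unit eigenvector for λ_1: solve (Sigma - λ_1 I)v = 0. First row:
  (7 - 14.2426)·v_x + (-3)·v_y = 0, i.e. (-7.2426)·v_x + (-3)·v_y = 0,
  so v ∝ (b, λ_1 - a) = (-3, 7.2426); multiply by -1 so the first entry is positive: u = (3, -7.2426).
  ||u|| = √((3)² + (-7.2426)²) = √(61.4558) ≈ 7.8394,
  v_1 = u/||u|| ≈ (0.3827, -0.9239) (||v_1|| = 1).

λ_1 = 14.2426,  λ_2 = 5.7574;  v_1 ≈ (0.3827, -0.9239)


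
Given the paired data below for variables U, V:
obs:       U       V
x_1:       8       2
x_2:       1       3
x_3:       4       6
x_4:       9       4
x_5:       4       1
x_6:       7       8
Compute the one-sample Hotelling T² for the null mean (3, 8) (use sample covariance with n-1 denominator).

Step 1 — sample mean vector:
  mean(U) = (8 + 1 + 4 + 9 + 4 + 7) / 6 = 33/6 = 5.5
  mean(V) = (2 + 3 + 6 + 4 + 1 + 8) / 6 = 24/6 = 4
  x̄ = (5.5, 4),  deviation x̄ - mu_0 = (5.5, 4) - (3, 8) = (2.5, -4).

Step 2 — sample covariance matrix, S[i,j] = (1/(n-1)) · Σ_k (x_{k,i} - mean_i) · (x_{k,j} - mean_j), divisor n-1 = 5:
  S[U,U] = ((2.5)·(2.5) + (-4.5)·(-4.5) + (-1.5)·(-1.5) + (3.5)·(3.5) + (-1.5)·(-1.5) + (1.5)·(1.5)) / 5 = 45.5/5 = 9.1
  S[U,V] = ((2.5)·(-2) + (-4.5)·(-1) + (-1.5)·(2) + (3.5)·(0) + (-1.5)·(-3) + (1.5)·(4)) / 5 = 7/5 = 1.4
  S[V,V] = ((-2)·(-2) + (-1)·(-1) + (2)·(2) + (0)·(0) + (-3)·(-3) + (4)·(4)) / 5 = 34/5 = 6.8
  S = [[9.1, 1.4],
 [1.4, 6.8]].

Step 3 — invert S. det(S) = 9.1·6.8 - (1.4)² = 59.92.
  S^{-1} = (1/det) · [[d, -b], [-b, a]] = [[0.1135, -0.0234],
 [-0.0234, 0.1519]].

Step 4 — quadratic form (x̄ - mu_0)^T · S^{-1} · (x̄ - mu_0):
  S^{-1} · (x̄ - mu_0) = (0.3772, -0.6659),
  (x̄ - mu_0)^T · [...] = (2.5)·(0.3772) + (-4)·(-0.6659) = 3.6065.

Step 5 — scale by n: T² = 6 · 3.6065 = 21.6389.

T² ≈ 21.6389


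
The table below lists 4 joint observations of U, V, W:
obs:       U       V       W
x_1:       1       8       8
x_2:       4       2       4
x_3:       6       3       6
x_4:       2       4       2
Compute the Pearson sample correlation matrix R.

Step 1 — column means:
  mean(U) = (1 + 4 + 6 + 2) / 4 = 13/4 = 3.25
  mean(V) = (8 + 2 + 3 + 4) / 4 = 17/4 = 4.25
  mean(W) = (8 + 4 + 6 + 2) / 4 = 20/4 = 5

Step 2 — sample variances and covariances s[i,j] = (1/(n-1)) · Σ_k (x_{k,i} - mean_i) · (x_{k,j} - mean_j), with n-1 = 3:
  s[U,U] = ((-2.25)·(-2.25) + (0.75)·(0.75) + (2.75)·(2.75) + (-1.25)·(-1.25)) / 3 = 14.75/3 = 4.9167
  s[U,V] = ((-2.25)·(3.75) + (0.75)·(-2.25) + (2.75)·(-1.25) + (-1.25)·(-0.25)) / 3 = -13.25/3 = -4.4167
  s[U,W] = ((-2.25)·(3) + (0.75)·(-1) + (2.75)·(1) + (-1.25)·(-3)) / 3 = -1/3 = -0.3333
  s[V,V] = ((3.75)·(3.75) + (-2.25)·(-2.25) + (-1.25)·(-1.25) + (-0.25)·(-0.25)) / 3 = 20.75/3 = 6.9167
  s[V,W] = ((3.75)·(3) + (-2.25)·(-1) + (-1.25)·(1) + (-0.25)·(-3)) / 3 = 13/3 = 4.3333
  s[W,W] = ((3)·(3) + (-1)·(-1) + (1)·(1) + (-3)·(-3)) / 3 = 20/3 = 6.6667
  Sample standard deviations s_i = √(s[i,i]):
  s(U) = √(4.9167) = 2.2174
  s(V) = √(6.9167) = 2.63
  s(W) = √(6.6667) = 2.582

Step 3 — r_{ij} = s_{ij} / (s_i · s_j):
  r[U,U] = 1 (diagonal).
  r[U,V] = -4.4167 / (2.2174 · 2.63) = -4.4167 / 5.8315 = -0.7574
  r[U,W] = -0.3333 / (2.2174 · 2.582) = -0.3333 / 5.7252 = -0.0582
  r[V,V] = 1 (diagonal).
  r[V,W] = 4.3333 / (2.63 · 2.582) = 4.3333 / 6.7905 = 0.6381
  r[W,W] = 1 (diagonal).

R is symmetric with unit diagonal. Assembling:

R = [[1, -0.7574, -0.0582],
 [-0.7574, 1, 0.6381],
 [-0.0582, 0.6381, 1]]


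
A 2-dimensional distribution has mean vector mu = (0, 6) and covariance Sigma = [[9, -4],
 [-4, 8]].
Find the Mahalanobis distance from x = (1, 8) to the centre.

Step 1 — centre the observation: (x - mu) = (1, 2).

Step 2 — invert Sigma. det(Sigma) = 9·8 - (-4)² = 56.
  Sigma^{-1} = (1/det) · [[d, -b], [-b, a]] = [[0.1429, 0.0714],
 [0.0714, 0.1607]].

Step 3 — form the quadratic (x - mu)^T · Sigma^{-1} · (x - mu):
  Sigma^{-1} · (x - mu) = (0.2857, 0.3929).
  (x - mu)^T · [Sigma^{-1} · (x - mu)] = (1)·(0.2857) + (2)·(0.3929) = 1.0714.

Step 4 — take square root: d = √(1.0714) ≈ 1.0351.

d(x, mu) = √(1.0714) ≈ 1.0351


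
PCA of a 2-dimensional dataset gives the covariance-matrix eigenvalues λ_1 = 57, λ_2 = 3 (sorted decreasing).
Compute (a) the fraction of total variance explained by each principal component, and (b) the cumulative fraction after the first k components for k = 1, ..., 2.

Step 1 — total variance = trace(Sigma) = Σ λ_i = 57 + 3 = 60.

Step 2 — fraction explained by component i = λ_i / Σ λ:
  PC1: 57/60 = 0.95
  PC2: 3/60 = 0.05

Step 3 — cumulative fraction after k components = (λ_1 + ... + λ_k) / Σ λ:
  k = 1: 57/60 = 0.95
  k = 2: (57 + 3)/60 = 60/60 = 1

Summary (fraction, with percent):

explained: PC1 0.95 (95%), PC2 0.05 (5%);  cumulative: 0.95, 1


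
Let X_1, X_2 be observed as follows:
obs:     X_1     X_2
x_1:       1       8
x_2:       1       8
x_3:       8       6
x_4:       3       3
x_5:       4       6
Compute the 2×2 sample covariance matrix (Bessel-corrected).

Step 1 — column means:
  mean(X_1) = (1 + 1 + 8 + 3 + 4) / 5 = 17/5 = 3.4
  mean(X_2) = (8 + 8 + 6 + 3 + 6) / 5 = 31/5 = 6.2

Step 2 — sample covariance S[i,j] = (1/(n-1)) · Σ_k (x_{k,i} - mean_i) · (x_{k,j} - mean_j), with n-1 = 4.
  S[X_1,X_1] = ((-2.4)·(-2.4) + (-2.4)·(-2.4) + (4.6)·(4.6) + (-0.4)·(-0.4) + (0.6)·(0.6)) / 4 = 33.2/4 = 8.3
  S[X_1,X_2] = ((-2.4)·(1.8) + (-2.4)·(1.8) + (4.6)·(-0.2) + (-0.4)·(-3.2) + (0.6)·(-0.2)) / 4 = -8.4/4 = -2.1
  S[X_2,X_2] = ((1.8)·(1.8) + (1.8)·(1.8) + (-0.2)·(-0.2) + (-3.2)·(-3.2) + (-0.2)·(-0.2)) / 4 = 16.8/4 = 4.2

S is symmetric (S[j,i] = S[i,j]). Assembling:

S = [[8.3, -2.1],
 [-2.1, 4.2]]


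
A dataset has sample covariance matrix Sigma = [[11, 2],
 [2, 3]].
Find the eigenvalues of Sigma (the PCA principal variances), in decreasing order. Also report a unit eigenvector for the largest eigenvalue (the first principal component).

Step 1 — characteristic polynomial of 2×2 Sigma:
  det(Sigma - λI) = λ² - trace · λ + det = 0.
  trace = 11 + 3 = 14, det = 11·3 - (2)² = 29.
Step 2 — discriminant:
  Δ = trace² - 4·det = 196 - 116 = 80.
Step 3 — eigenvalues:
  λ = (trace ± √Δ)/2 = (14 ± 8.9443)/2,
  λ_1 = 11.4721,  λ_2 = 2.5279.

Step 4 — unit eigenvector for λ_1: solve (Sigma - λ_1 I)v = 0. First row:
  (11 - 11.4721)·v_x + (2)·v_y = 0, i.e. (-0.4721)·v_x + (2)·v_y = 0,
  so v ∝ (b, λ_1 - a) = (2, 0.4721) = u.
  ||u|| = √((2)² + (0.4721)²) = √(4.2229) ≈ 2.055,
  v_1 = u/||u|| ≈ (0.9732, 0.2298) (||v_1|| = 1).

λ_1 = 11.4721,  λ_2 = 2.5279;  v_1 ≈ (0.9732, 0.2298)


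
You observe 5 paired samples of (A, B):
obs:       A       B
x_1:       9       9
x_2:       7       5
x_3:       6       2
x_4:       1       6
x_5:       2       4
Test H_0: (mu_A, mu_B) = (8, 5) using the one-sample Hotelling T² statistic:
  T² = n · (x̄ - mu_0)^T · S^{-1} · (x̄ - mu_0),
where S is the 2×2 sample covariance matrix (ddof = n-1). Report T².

Step 1 — sample mean vector:
  mean(A) = (9 + 7 + 6 + 1 + 2) / 5 = 25/5 = 5
  mean(B) = (9 + 5 + 2 + 6 + 4) / 5 = 26/5 = 5.2
  x̄ = (5, 5.2),  deviation x̄ - mu_0 = (5, 5.2) - (8, 5) = (-3, 0.2).

Step 2 — sample covariance matrix, S[i,j] = (1/(n-1)) · Σ_k (x_{k,i} - mean_i) · (x_{k,j} - mean_j), divisor n-1 = 4:
  S[A,A] = ((4)·(4) + (2)·(2) + (1)·(1) + (-4)·(-4) + (-3)·(-3)) / 4 = 46/4 = 11.5
  S[A,B] = ((4)·(3.8) + (2)·(-0.2) + (1)·(-3.2) + (-4)·(0.8) + (-3)·(-1.2)) / 4 = 12/4 = 3
  S[B,B] = ((3.8)·(3.8) + (-0.2)·(-0.2) + (-3.2)·(-3.2) + (0.8)·(0.8) + (-1.2)·(-1.2)) / 4 = 26.8/4 = 6.7
  S = [[11.5, 3],
 [3, 6.7]].

Step 3 — invert S. det(S) = 11.5·6.7 - (3)² = 68.05.
  S^{-1} = (1/det) · [[d, -b], [-b, a]] = [[0.0985, -0.0441],
 [-0.0441, 0.169]].

Step 4 — quadratic form (x̄ - mu_0)^T · S^{-1} · (x̄ - mu_0):
  S^{-1} · (x̄ - mu_0) = (-0.3042, 0.1661),
  (x̄ - mu_0)^T · [...] = (-3)·(-0.3042) + (0.2)·(0.1661) = 0.9458.

Step 5 — scale by n: T² = 5 · 0.9458 = 4.7289.

T² ≈ 4.7289


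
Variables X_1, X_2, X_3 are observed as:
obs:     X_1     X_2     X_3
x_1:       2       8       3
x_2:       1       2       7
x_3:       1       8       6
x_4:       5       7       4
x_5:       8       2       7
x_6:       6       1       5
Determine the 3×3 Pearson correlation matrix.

Step 1 — column means:
  mean(X_1) = (2 + 1 + 1 + 5 + 8 + 6) / 6 = 23/6 = 3.8333
  mean(X_2) = (8 + 2 + 8 + 7 + 2 + 1) / 6 = 28/6 = 4.6667
  mean(X_3) = (3 + 7 + 6 + 4 + 7 + 5) / 6 = 32/6 = 5.3333

Step 2 — sample variances and covariances s[i,j] = (1/(n-1)) · Σ_k (x_{k,i} - mean_i) · (x_{k,j} - mean_j), with n-1 = 5:
  s[X_1,X_1] = ((-1.8333)·(-1.8333) + (-2.8333)·(-2.8333) + (-2.8333)·(-2.8333) + (1.1667)·(1.1667) + (4.1667)·(4.1667) + (2.1667)·(2.1667)) / 5 = 42.8333/5 = 8.5667
  s[X_1,X_2] = ((-1.8333)·(3.3333) + (-2.8333)·(-2.6667) + (-2.8333)·(3.3333) + (1.1667)·(2.3333) + (4.1667)·(-2.6667) + (2.1667)·(-3.6667)) / 5 = -24.3333/5 = -4.8667
  s[X_1,X_3] = ((-1.8333)·(-2.3333) + (-2.8333)·(1.6667) + (-2.8333)·(0.6667) + (1.1667)·(-1.3333) + (4.1667)·(1.6667) + (2.1667)·(-0.3333)) / 5 = 2.3333/5 = 0.4667
  s[X_2,X_2] = ((3.3333)·(3.3333) + (-2.6667)·(-2.6667) + (3.3333)·(3.3333) + (2.3333)·(2.3333) + (-2.6667)·(-2.6667) + (-3.6667)·(-3.6667)) / 5 = 55.3333/5 = 11.0667
  s[X_2,X_3] = ((3.3333)·(-2.3333) + (-2.6667)·(1.6667) + (3.3333)·(0.6667) + (2.3333)·(-1.3333) + (-2.6667)·(1.6667) + (-3.6667)·(-0.3333)) / 5 = -16.3333/5 = -3.2667
  s[X_3,X_3] = ((-2.3333)·(-2.3333) + (1.6667)·(1.6667) + (0.6667)·(0.6667) + (-1.3333)·(-1.3333) + (1.6667)·(1.6667) + (-0.3333)·(-0.3333)) / 5 = 13.3333/5 = 2.6667
  Sample standard deviations s_i = √(s[i,i]):
  s(X_1) = √(8.5667) = 2.9269
  s(X_2) = √(11.0667) = 3.3267
  s(X_3) = √(2.6667) = 1.633

Step 3 — r_{ij} = s_{ij} / (s_i · s_j):
  r[X_1,X_1] = 1 (diagonal).
  r[X_1,X_2] = -4.8667 / (2.9269 · 3.3267) = -4.8667 / 9.7368 = -0.4998
  r[X_1,X_3] = 0.4667 / (2.9269 · 1.633) = 0.4667 / 4.7796 = 0.0976
  r[X_2,X_2] = 1 (diagonal).
  r[X_2,X_3] = -3.2667 / (3.3267 · 1.633) = -3.2667 / 5.4324 = -0.6013
  r[X_3,X_3] = 1 (diagonal).

R is symmetric with unit diagonal. Assembling:

R = [[1, -0.4998, 0.0976],
 [-0.4998, 1, -0.6013],
 [0.0976, -0.6013, 1]]


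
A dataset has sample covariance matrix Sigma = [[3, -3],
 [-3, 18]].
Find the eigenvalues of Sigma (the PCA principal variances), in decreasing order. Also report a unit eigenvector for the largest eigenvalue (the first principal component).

Step 1 — characteristic polynomial of 2×2 Sigma:
  det(Sigma - λI) = λ² - trace · λ + det = 0.
  trace = 3 + 18 = 21, det = 3·18 - (-3)² = 45.
Step 2 — discriminant:
  Δ = trace² - 4·det = 441 - 180 = 261.
Step 3 — eigenvalues:
  λ = (trace ± √Δ)/2 = (21 ± 16.1555)/2,
  λ_1 = 18.5777,  λ_2 = 2.4223.

Step 4 — unit eigenvector for λ_1: solve (Sigma - λ_1 I)v = 0. First row:
  (3 - 18.5777)·v_x + (-3)·v_y = 0, i.e. (-15.5777)·v_x + (-3)·v_y = 0,
  so v ∝ (b, λ_1 - a) = (-3, 15.5777); multiply by -1 so the first entry is positive: u = (3, -15.5777).
  ||u|| = √((3)² + (-15.5777)²) = √(251.6662) ≈ 15.864,
  v_1 = u/||u|| ≈ (0.1891, -0.982) (||v_1|| = 1).

λ_1 = 18.5777,  λ_2 = 2.4223;  v_1 ≈ (0.1891, -0.982)


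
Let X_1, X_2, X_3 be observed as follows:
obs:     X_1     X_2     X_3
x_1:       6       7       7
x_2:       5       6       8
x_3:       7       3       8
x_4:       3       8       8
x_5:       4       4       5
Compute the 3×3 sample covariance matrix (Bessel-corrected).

Step 1 — column means:
  mean(X_1) = (6 + 5 + 7 + 3 + 4) / 5 = 25/5 = 5
  mean(X_2) = (7 + 6 + 3 + 8 + 4) / 5 = 28/5 = 5.6
  mean(X_3) = (7 + 8 + 8 + 8 + 5) / 5 = 36/5 = 7.2

Step 2 — sample covariance S[i,j] = (1/(n-1)) · Σ_k (x_{k,i} - mean_i) · (x_{k,j} - mean_j), with n-1 = 4.
  S[X_1,X_1] = ((1)·(1) + (0)·(0) + (2)·(2) + (-2)·(-2) + (-1)·(-1)) / 4 = 10/4 = 2.5
  S[X_1,X_2] = ((1)·(1.4) + (0)·(0.4) + (2)·(-2.6) + (-2)·(2.4) + (-1)·(-1.6)) / 4 = -7/4 = -1.75
  S[X_1,X_3] = ((1)·(-0.2) + (0)·(0.8) + (2)·(0.8) + (-2)·(0.8) + (-1)·(-2.2)) / 4 = 2/4 = 0.5
  S[X_2,X_2] = ((1.4)·(1.4) + (0.4)·(0.4) + (-2.6)·(-2.6) + (2.4)·(2.4) + (-1.6)·(-1.6)) / 4 = 17.2/4 = 4.3
  S[X_2,X_3] = ((1.4)·(-0.2) + (0.4)·(0.8) + (-2.6)·(0.8) + (2.4)·(0.8) + (-1.6)·(-2.2)) / 4 = 3.4/4 = 0.85
  S[X_3,X_3] = ((-0.2)·(-0.2) + (0.8)·(0.8) + (0.8)·(0.8) + (0.8)·(0.8) + (-2.2)·(-2.2)) / 4 = 6.8/4 = 1.7

S is symmetric (S[j,i] = S[i,j]). Assembling:

S = [[2.5, -1.75, 0.5],
 [-1.75, 4.3, 0.85],
 [0.5, 0.85, 1.7]]


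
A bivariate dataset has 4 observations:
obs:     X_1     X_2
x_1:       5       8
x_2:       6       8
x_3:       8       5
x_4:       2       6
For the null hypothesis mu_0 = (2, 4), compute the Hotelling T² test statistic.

Step 1 — sample mean vector:
  mean(X_1) = (5 + 6 + 8 + 2) / 4 = 21/4 = 5.25
  mean(X_2) = (8 + 8 + 5 + 6) / 4 = 27/4 = 6.75
  x̄ = (5.25, 6.75),  deviation x̄ - mu_0 = (5.25, 6.75) - (2, 4) = (3.25, 2.75).

Step 2 — sample covariance matrix, S[i,j] = (1/(n-1)) · Σ_k (x_{k,i} - mean_i) · (x_{k,j} - mean_j), divisor n-1 = 3:
  S[X_1,X_1] = ((-0.25)·(-0.25) + (0.75)·(0.75) + (2.75)·(2.75) + (-3.25)·(-3.25)) / 3 = 18.75/3 = 6.25
  S[X_1,X_2] = ((-0.25)·(1.25) + (0.75)·(1.25) + (2.75)·(-1.75) + (-3.25)·(-0.75)) / 3 = -1.75/3 = -0.5833
  S[X_2,X_2] = ((1.25)·(1.25) + (1.25)·(1.25) + (-1.75)·(-1.75) + (-0.75)·(-0.75)) / 3 = 6.75/3 = 2.25
  S = [[6.25, -0.5833],
 [-0.5833, 2.25]].

Step 3 — invert S. det(S) = 6.25·2.25 - (-0.5833)² = 13.7222.
  S^{-1} = (1/det) · [[d, -b], [-b, a]] = [[0.164, 0.0425],
 [0.0425, 0.4555]].

Step 4 — quadratic form (x̄ - mu_0)^T · S^{-1} · (x̄ - mu_0):
  S^{-1} · (x̄ - mu_0) = (0.6498, 1.3907),
  (x̄ - mu_0)^T · [...] = (3.25)·(0.6498) + (2.75)·(1.3907) = 5.9362.

Step 5 — scale by n: T² = 4 · 5.9362 = 23.7449.

T² ≈ 23.7449


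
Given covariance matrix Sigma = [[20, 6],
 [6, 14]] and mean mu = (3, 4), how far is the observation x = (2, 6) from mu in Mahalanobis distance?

Step 1 — centre the observation: (x - mu) = (-1, 2).

Step 2 — invert Sigma. det(Sigma) = 20·14 - (6)² = 244.
  Sigma^{-1} = (1/det) · [[d, -b], [-b, a]] = [[0.0574, -0.0246],
 [-0.0246, 0.082]].

Step 3 — form the quadratic (x - mu)^T · Sigma^{-1} · (x - mu):
  Sigma^{-1} · (x - mu) = (-0.1066, 0.1885).
  (x - mu)^T · [Sigma^{-1} · (x - mu)] = (-1)·(-0.1066) + (2)·(0.1885) = 0.4836.

Step 4 — take square root: d = √(0.4836) ≈ 0.6954.

d(x, mu) = √(0.4836) ≈ 0.6954


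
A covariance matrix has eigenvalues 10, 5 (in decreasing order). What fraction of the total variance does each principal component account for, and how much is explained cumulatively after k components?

Step 1 — total variance = trace(Sigma) = Σ λ_i = 10 + 5 = 15.

Step 2 — fraction explained by component i = λ_i / Σ λ:
  PC1: 10/15 = 0.6667
  PC2: 5/15 = 0.3333

Step 3 — cumulative fraction after k components = (λ_1 + ... + λ_k) / Σ λ:
  k = 1: 10/15 = 0.6667
  k = 2: (10 + 5)/15 = 15/15 = 1

Summary (fraction, with percent):

explained: PC1 0.6667 (66.67%), PC2 0.3333 (33.33%);  cumulative: 0.6667, 1


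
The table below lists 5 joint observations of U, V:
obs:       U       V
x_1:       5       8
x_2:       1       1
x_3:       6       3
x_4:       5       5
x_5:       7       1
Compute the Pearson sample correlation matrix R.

Step 1 — column means:
  mean(U) = (5 + 1 + 6 + 5 + 7) / 5 = 24/5 = 4.8
  mean(V) = (8 + 1 + 3 + 5 + 1) / 5 = 18/5 = 3.6

Step 2 — sample variances and covariances s[i,j] = (1/(n-1)) · Σ_k (x_{k,i} - mean_i) · (x_{k,j} - mean_j), with n-1 = 4:
  s[U,U] = ((0.2)·(0.2) + (-3.8)·(-3.8) + (1.2)·(1.2) + (0.2)·(0.2) + (2.2)·(2.2)) / 4 = 20.8/4 = 5.2
  s[U,V] = ((0.2)·(4.4) + (-3.8)·(-2.6) + (1.2)·(-0.6) + (0.2)·(1.4) + (2.2)·(-2.6)) / 4 = 4.6/4 = 1.15
  s[V,V] = ((4.4)·(4.4) + (-2.6)·(-2.6) + (-0.6)·(-0.6) + (1.4)·(1.4) + (-2.6)·(-2.6)) / 4 = 35.2/4 = 8.8
  Sample standard deviations s_i = √(s[i,i]):
  s(U) = √(5.2) = 2.2804
  s(V) = √(8.8) = 2.9665

Step 3 — r_{ij} = s_{ij} / (s_i · s_j):
  r[U,U] = 1 (diagonal).
  r[U,V] = 1.15 / (2.2804 · 2.9665) = 1.15 / 6.7646 = 0.17
  r[V,V] = 1 (diagonal).

R is symmetric with unit diagonal. Assembling:

R = [[1, 0.17],
 [0.17, 1]]


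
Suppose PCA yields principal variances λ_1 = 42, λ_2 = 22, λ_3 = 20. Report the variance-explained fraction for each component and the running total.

Step 1 — total variance = trace(Sigma) = Σ λ_i = 42 + 22 + 20 = 84.

Step 2 — fraction explained by component i = λ_i / Σ λ:
  PC1: 42/84 = 0.5
  PC2: 22/84 = 0.2619
  PC3: 20/84 = 0.2381

Step 3 — cumulative fraction after k components = (λ_1 + ... + λ_k) / Σ λ:
  k = 1: 42/84 = 0.5
  k = 2: (42 + 22)/84 = 64/84 = 0.7619
  k = 3: (42 + 22 + 20)/84 = 84/84 = 1

Summary (fraction, with percent):

explained: PC1 0.5 (50%), PC2 0.2619 (26.19%), PC3 0.2381 (23.81%);  cumulative: 0.5, 0.7619, 1


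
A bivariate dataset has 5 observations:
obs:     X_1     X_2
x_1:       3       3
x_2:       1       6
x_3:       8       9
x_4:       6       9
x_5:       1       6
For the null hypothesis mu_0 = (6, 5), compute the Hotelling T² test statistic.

Step 1 — sample mean vector:
  mean(X_1) = (3 + 1 + 8 + 6 + 1) / 5 = 19/5 = 3.8
  mean(X_2) = (3 + 6 + 9 + 9 + 6) / 5 = 33/5 = 6.6
  x̄ = (3.8, 6.6),  deviation x̄ - mu_0 = (3.8, 6.6) - (6, 5) = (-2.2, 1.6).

Step 2 — sample covariance matrix, S[i,j] = (1/(n-1)) · Σ_k (x_{k,i} - mean_i) · (x_{k,j} - mean_j), divisor n-1 = 4:
  S[X_1,X_1] = ((-0.8)·(-0.8) + (-2.8)·(-2.8) + (4.2)·(4.2) + (2.2)·(2.2) + (-2.8)·(-2.8)) / 4 = 38.8/4 = 9.7
  S[X_1,X_2] = ((-0.8)·(-3.6) + (-2.8)·(-0.6) + (4.2)·(2.4) + (2.2)·(2.4) + (-2.8)·(-0.6)) / 4 = 21.6/4 = 5.4
  S[X_2,X_2] = ((-3.6)·(-3.6) + (-0.6)·(-0.6) + (2.4)·(2.4) + (2.4)·(2.4) + (-0.6)·(-0.6)) / 4 = 25.2/4 = 6.3
  S = [[9.7, 5.4],
 [5.4, 6.3]].

Step 3 — invert S. det(S) = 9.7·6.3 - (5.4)² = 31.95.
  S^{-1} = (1/det) · [[d, -b], [-b, a]] = [[0.1972, -0.169],
 [-0.169, 0.3036]].

Step 4 — quadratic form (x̄ - mu_0)^T · S^{-1} · (x̄ - mu_0):
  S^{-1} · (x̄ - mu_0) = (-0.7042, 0.8576),
  (x̄ - mu_0)^T · [...] = (-2.2)·(-0.7042) + (1.6)·(0.8576) = 2.9214.

Step 5 — scale by n: T² = 5 · 2.9214 = 14.6072.

T² ≈ 14.6072


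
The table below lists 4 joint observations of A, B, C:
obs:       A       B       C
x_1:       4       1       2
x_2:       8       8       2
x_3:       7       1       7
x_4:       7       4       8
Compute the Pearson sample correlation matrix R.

Step 1 — column means:
  mean(A) = (4 + 8 + 7 + 7) / 4 = 26/4 = 6.5
  mean(B) = (1 + 8 + 1 + 4) / 4 = 14/4 = 3.5
  mean(C) = (2 + 2 + 7 + 8) / 4 = 19/4 = 4.75

Step 2 — sample variances and covariances s[i,j] = (1/(n-1)) · Σ_k (x_{k,i} - mean_i) · (x_{k,j} - mean_j), with n-1 = 3:
  s[A,A] = ((-2.5)·(-2.5) + (1.5)·(1.5) + (0.5)·(0.5) + (0.5)·(0.5)) / 3 = 9/3 = 3
  s[A,B] = ((-2.5)·(-2.5) + (1.5)·(4.5) + (0.5)·(-2.5) + (0.5)·(0.5)) / 3 = 12/3 = 4
  s[A,C] = ((-2.5)·(-2.75) + (1.5)·(-2.75) + (0.5)·(2.25) + (0.5)·(3.25)) / 3 = 5.5/3 = 1.8333
  s[B,B] = ((-2.5)·(-2.5) + (4.5)·(4.5) + (-2.5)·(-2.5) + (0.5)·(0.5)) / 3 = 33/3 = 11
  s[B,C] = ((-2.5)·(-2.75) + (4.5)·(-2.75) + (-2.5)·(2.25) + (0.5)·(3.25)) / 3 = -9.5/3 = -3.1667
  s[C,C] = ((-2.75)·(-2.75) + (-2.75)·(-2.75) + (2.25)·(2.25) + (3.25)·(3.25)) / 3 = 30.75/3 = 10.25
  Sample standard deviations s_i = √(s[i,i]):
  s(A) = √(3) = 1.7321
  s(B) = √(11) = 3.3166
  s(C) = √(10.25) = 3.2016

Step 3 — r_{ij} = s_{ij} / (s_i · s_j):
  r[A,A] = 1 (diagonal).
  r[A,B] = 4 / (1.7321 · 3.3166) = 4 / 5.7446 = 0.6963
  r[A,C] = 1.8333 / (1.7321 · 3.2016) = 1.8333 / 5.5453 = 0.3306
  r[B,B] = 1 (diagonal).
  r[B,C] = -3.1667 / (3.3166 · 3.2016) = -3.1667 / 10.6184 = -0.2982
  r[C,C] = 1 (diagonal).

R is symmetric with unit diagonal. Assembling:

R = [[1, 0.6963, 0.3306],
 [0.6963, 1, -0.2982],
 [0.3306, -0.2982, 1]]


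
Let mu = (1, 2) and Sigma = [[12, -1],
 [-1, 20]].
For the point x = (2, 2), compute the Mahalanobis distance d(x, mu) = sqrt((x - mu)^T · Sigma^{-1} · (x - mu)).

Step 1 — centre the observation: (x - mu) = (1, 0).

Step 2 — invert Sigma. det(Sigma) = 12·20 - (-1)² = 239.
  Sigma^{-1} = (1/det) · [[d, -b], [-b, a]] = [[0.0837, 0.0042],
 [0.0042, 0.0502]].

Step 3 — form the quadratic (x - mu)^T · Sigma^{-1} · (x - mu):
  Sigma^{-1} · (x - mu) = (0.0837, 0.0042).
  (x - mu)^T · [Sigma^{-1} · (x - mu)] = (1)·(0.0837) + (0)·(0.0042) = 0.0837.

Step 4 — take square root: d = √(0.0837) ≈ 0.2893.

d(x, mu) = √(0.0837) ≈ 0.2893


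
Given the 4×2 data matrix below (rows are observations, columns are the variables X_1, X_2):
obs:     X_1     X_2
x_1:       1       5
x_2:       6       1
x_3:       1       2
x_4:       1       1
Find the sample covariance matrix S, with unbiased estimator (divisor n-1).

Step 1 — column means:
  mean(X_1) = (1 + 6 + 1 + 1) / 4 = 9/4 = 2.25
  mean(X_2) = (5 + 1 + 2 + 1) / 4 = 9/4 = 2.25

Step 2 — sample covariance S[i,j] = (1/(n-1)) · Σ_k (x_{k,i} - mean_i) · (x_{k,j} - mean_j), with n-1 = 3.
  S[X_1,X_1] = ((-1.25)·(-1.25) + (3.75)·(3.75) + (-1.25)·(-1.25) + (-1.25)·(-1.25)) / 3 = 18.75/3 = 6.25
  S[X_1,X_2] = ((-1.25)·(2.75) + (3.75)·(-1.25) + (-1.25)·(-0.25) + (-1.25)·(-1.25)) / 3 = -6.25/3 = -2.0833
  S[X_2,X_2] = ((2.75)·(2.75) + (-1.25)·(-1.25) + (-0.25)·(-0.25) + (-1.25)·(-1.25)) / 3 = 10.75/3 = 3.5833

S is symmetric (S[j,i] = S[i,j]). Assembling:

S = [[6.25, -2.0833],
 [-2.0833, 3.5833]]


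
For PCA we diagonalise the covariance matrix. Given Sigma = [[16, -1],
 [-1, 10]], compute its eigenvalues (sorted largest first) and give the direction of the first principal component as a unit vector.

Step 1 — characteristic polynomial of 2×2 Sigma:
  det(Sigma - λI) = λ² - trace · λ + det = 0.
  trace = 16 + 10 = 26, det = 16·10 - (-1)² = 159.
Step 2 — discriminant:
  Δ = trace² - 4·det = 676 - 636 = 40.
Step 3 — eigenvalues:
  λ = (trace ± √Δ)/2 = (26 ± 6.3246)/2,
  λ_1 = 16.1623,  λ_2 = 9.8377.

Step 4 — unit eigenvector for λ_1: solve (Sigma - λ_1 I)v = 0. First row:
  (16 - 16.1623)·v_x + (-1)·v_y = 0, i.e. (-0.1623)·v_x + (-1)·v_y = 0,
  so v ∝ (b, λ_1 - a) = (-1, 0.1623); multiply by -1 so the first entry is positive: u = (1, -0.1623).
  ||u|| = √((1)² + (-0.1623)²) = √(1.0263) ≈ 1.0131,
  v_1 = u/||u|| ≈ (0.9871, -0.1602) (||v_1|| = 1).

λ_1 = 16.1623,  λ_2 = 9.8377;  v_1 ≈ (0.9871, -0.1602)


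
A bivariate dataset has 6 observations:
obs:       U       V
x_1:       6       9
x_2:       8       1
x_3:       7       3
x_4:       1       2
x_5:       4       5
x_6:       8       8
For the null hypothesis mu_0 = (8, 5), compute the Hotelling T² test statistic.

Step 1 — sample mean vector:
  mean(U) = (6 + 8 + 7 + 1 + 4 + 8) / 6 = 34/6 = 5.6667
  mean(V) = (9 + 1 + 3 + 2 + 5 + 8) / 6 = 28/6 = 4.6667
  x̄ = (5.6667, 4.6667),  deviation x̄ - mu_0 = (5.6667, 4.6667) - (8, 5) = (-2.3333, -0.3333).

Step 2 — sample covariance matrix, S[i,j] = (1/(n-1)) · Σ_k (x_{k,i} - mean_i) · (x_{k,j} - mean_j), divisor n-1 = 5:
  S[U,U] = ((0.3333)·(0.3333) + (2.3333)·(2.3333) + (1.3333)·(1.3333) + (-4.6667)·(-4.6667) + (-1.6667)·(-1.6667) + (2.3333)·(2.3333)) / 5 = 37.3333/5 = 7.4667
  S[U,V] = ((0.3333)·(4.3333) + (2.3333)·(-3.6667) + (1.3333)·(-1.6667) + (-4.6667)·(-2.6667) + (-1.6667)·(0.3333) + (2.3333)·(3.3333)) / 5 = 10.3333/5 = 2.0667
  S[V,V] = ((4.3333)·(4.3333) + (-3.6667)·(-3.6667) + (-1.6667)·(-1.6667) + (-2.6667)·(-2.6667) + (0.3333)·(0.3333) + (3.3333)·(3.3333)) / 5 = 53.3333/5 = 10.6667
  S = [[7.4667, 2.0667],
 [2.0667, 10.6667]].

Step 3 — invert S. det(S) = 7.4667·10.6667 - (2.0667)² = 75.3733.
  S^{-1} = (1/det) · [[d, -b], [-b, a]] = [[0.1415, -0.0274],
 [-0.0274, 0.0991]].

Step 4 — quadratic form (x̄ - mu_0)^T · S^{-1} · (x̄ - mu_0):
  S^{-1} · (x̄ - mu_0) = (-0.3211, 0.031),
  (x̄ - mu_0)^T · [...] = (-2.3333)·(-0.3211) + (-0.3333)·(0.031) = 0.7388.

Step 5 — scale by n: T² = 6 · 0.7388 = 4.433.

T² ≈ 4.433


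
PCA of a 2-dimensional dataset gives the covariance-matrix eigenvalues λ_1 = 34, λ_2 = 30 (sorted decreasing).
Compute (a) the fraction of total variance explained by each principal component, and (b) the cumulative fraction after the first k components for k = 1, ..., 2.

Step 1 — total variance = trace(Sigma) = Σ λ_i = 34 + 30 = 64.

Step 2 — fraction explained by component i = λ_i / Σ λ:
  PC1: 34/64 = 0.5312
  PC2: 30/64 = 0.4688

Step 3 — cumulative fraction after k components = (λ_1 + ... + λ_k) / Σ λ:
  k = 1: 34/64 = 0.5312
  k = 2: (34 + 30)/64 = 64/64 = 1

Summary (fraction, with percent):

explained: PC1 0.5312 (53.12%), PC2 0.4688 (46.88%);  cumulative: 0.5312, 1


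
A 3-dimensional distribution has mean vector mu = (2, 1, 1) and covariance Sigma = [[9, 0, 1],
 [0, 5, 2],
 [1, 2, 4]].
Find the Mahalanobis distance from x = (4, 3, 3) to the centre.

Step 1 — centre the observation: (x - mu) = (2, 2, 2).

Step 2 — invert Sigma (cofactor / det for 3×3, or solve directly):
  Sigma^{-1} = [[0.1151, 0.0144, -0.036],
 [0.0144, 0.2518, -0.1295],
 [-0.036, -0.1295, 0.3237]].

Step 3 — form the quadratic (x - mu)^T · Sigma^{-1} · (x - mu):
  Sigma^{-1} · (x - mu) = (0.1871, 0.2734, 0.3165).
  (x - mu)^T · [Sigma^{-1} · (x - mu)] = (2)·(0.1871) + (2)·(0.2734) + (2)·(0.3165) = 1.554.

Step 4 — take square root: d = √(1.554) ≈ 1.2466.

d(x, mu) = √(1.554) ≈ 1.2466


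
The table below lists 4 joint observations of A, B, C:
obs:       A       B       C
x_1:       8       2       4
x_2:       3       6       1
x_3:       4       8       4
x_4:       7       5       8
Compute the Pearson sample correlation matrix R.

Step 1 — column means:
  mean(A) = (8 + 3 + 4 + 7) / 4 = 22/4 = 5.5
  mean(B) = (2 + 6 + 8 + 5) / 4 = 21/4 = 5.25
  mean(C) = (4 + 1 + 4 + 8) / 4 = 17/4 = 4.25

Step 2 — sample variances and covariances s[i,j] = (1/(n-1)) · Σ_k (x_{k,i} - mean_i) · (x_{k,j} - mean_j), with n-1 = 3:
  s[A,A] = ((2.5)·(2.5) + (-2.5)·(-2.5) + (-1.5)·(-1.5) + (1.5)·(1.5)) / 3 = 17/3 = 5.6667
  s[A,B] = ((2.5)·(-3.25) + (-2.5)·(0.75) + (-1.5)·(2.75) + (1.5)·(-0.25)) / 3 = -14.5/3 = -4.8333
  s[A,C] = ((2.5)·(-0.25) + (-2.5)·(-3.25) + (-1.5)·(-0.25) + (1.5)·(3.75)) / 3 = 13.5/3 = 4.5
  s[B,B] = ((-3.25)·(-3.25) + (0.75)·(0.75) + (2.75)·(2.75) + (-0.25)·(-0.25)) / 3 = 18.75/3 = 6.25
  s[B,C] = ((-3.25)·(-0.25) + (0.75)·(-3.25) + (2.75)·(-0.25) + (-0.25)·(3.75)) / 3 = -3.25/3 = -1.0833
  s[C,C] = ((-0.25)·(-0.25) + (-3.25)·(-3.25) + (-0.25)·(-0.25) + (3.75)·(3.75)) / 3 = 24.75/3 = 8.25
  Sample standard deviations s_i = √(s[i,i]):
  s(A) = √(5.6667) = 2.3805
  s(B) = √(6.25) = 2.5
  s(C) = √(8.25) = 2.8723

Step 3 — r_{ij} = s_{ij} / (s_i · s_j):
  r[A,A] = 1 (diagonal).
  r[A,B] = -4.8333 / (2.3805 · 2.5) = -4.8333 / 5.9512 = -0.8122
  r[A,C] = 4.5 / (2.3805 · 2.8723) = 4.5 / 6.8374 = 0.6581
  r[B,B] = 1 (diagonal).
  r[B,C] = -1.0833 / (2.5 · 2.8723) = -1.0833 / 7.1807 = -0.1509
  r[C,C] = 1 (diagonal).

R is symmetric with unit diagonal. Assembling:

R = [[1, -0.8122, 0.6581],
 [-0.8122, 1, -0.1509],
 [0.6581, -0.1509, 1]]


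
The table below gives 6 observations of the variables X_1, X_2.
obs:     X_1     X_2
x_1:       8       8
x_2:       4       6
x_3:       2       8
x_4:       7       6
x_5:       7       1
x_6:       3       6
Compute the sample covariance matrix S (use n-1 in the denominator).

Step 1 — column means:
  mean(X_1) = (8 + 4 + 2 + 7 + 7 + 3) / 6 = 31/6 = 5.1667
  mean(X_2) = (8 + 6 + 8 + 6 + 1 + 6) / 6 = 35/6 = 5.8333

Step 2 — sample covariance S[i,j] = (1/(n-1)) · Σ_k (x_{k,i} - mean_i) · (x_{k,j} - mean_j), with n-1 = 5.
  S[X_1,X_1] = ((2.8333)·(2.8333) + (-1.1667)·(-1.1667) + (-3.1667)·(-3.1667) + (1.8333)·(1.8333) + (1.8333)·(1.8333) + (-2.1667)·(-2.1667)) / 5 = 30.8333/5 = 6.1667
  S[X_1,X_2] = ((2.8333)·(2.1667) + (-1.1667)·(0.1667) + (-3.1667)·(2.1667) + (1.8333)·(0.1667) + (1.8333)·(-4.8333) + (-2.1667)·(0.1667)) / 5 = -9.8333/5 = -1.9667
  S[X_2,X_2] = ((2.1667)·(2.1667) + (0.1667)·(0.1667) + (2.1667)·(2.1667) + (0.1667)·(0.1667) + (-4.8333)·(-4.8333) + (0.1667)·(0.1667)) / 5 = 32.8333/5 = 6.5667

S is symmetric (S[j,i] = S[i,j]). Assembling:

S = [[6.1667, -1.9667],
 [-1.9667, 6.5667]]


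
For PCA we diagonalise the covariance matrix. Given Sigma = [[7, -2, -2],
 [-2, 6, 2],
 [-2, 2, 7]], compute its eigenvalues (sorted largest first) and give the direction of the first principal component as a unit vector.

Step 1 — characteristic polynomial p(λ) = det(λI - Sigma) = λ³ - tr·λ² + c_1·λ - det, where tr = trace, c_1 = sum of the principal 2×2 minors, det = det(Sigma):
  tr = 7 + 6 + 7 = 20,
  c_1 = (7·6 - (-2)²) + (7·7 - (-2)²) + (6·7 - (2)²) = 38 + 45 + 38 = 121,
  det = 7·(6·7 - (2)²) - (-2)·((-2)·7 - (2)·(-2)) + (-2)·((-2)·(2) - 6·(-2)) = 7·(38) - (-2)·(-10) + (-2)·(8) = 230.
  So p(λ) = λ³ - 20λ² + 121λ - 230.
Step 2 — look for an integer root (rational root theorem: any rational root is an integer divisor of 230). Testing λ = 5:
  p(5) = 125 - 500 + 605 - 230 = 0  ✓
  Dividing out (λ - 5): p(λ) = (λ - 5)(λ² - 15λ + 46).
Step 3 — remaining eigenvalues from the quadratic λ² - 15λ + 46 = 0:
  Δ = 15² - 4·46 = 225 - 184 = 41,  λ = (15 ± √41)/2 = (15 ± 6.4031)/2 ≈ 10.7016 or 4.2984.
  Sorted: λ_1 = 10.7016,  λ_2 = 5,  λ_3 = 4.2984  (check: sum = 20 = tr ✓).

Step 4 — unit eigenvector for λ_1 ≈ 10.7016: v spans the null space of (Sigma - λ_1 I), whose rows are
  r_1 = (-3.7016, -2, -2),  r_2 = (-2, -4.7016, 2),  r_3 = (-2, 2, -3.7016).
  v is orthogonal to every row, so take v ∝ r_1 × r_2 = ((-2)·(2) - (-2)·(-4.7016), (-2)·(-2) - (-3.7016)·(2), (-3.7016)·(-4.7016) - (-2)·(-2)) ≈ (-13.4031, 11.4031, 13.4031).
  Rescale (multiply by -1 so the first nonzero entry is positive): u = (13.4031, -11.4031, -13.4031).
  ||u|| = √((13.4031)² + (-11.4031)² + (-13.4031)²) = √(489.3187) ≈ 22.1205,  v_1 = u/||u|| ≈ (0.6059, -0.5155, -0.6059) (||v_1|| = 1).

λ_1 = 10.7016,  λ_2 = 5,  λ_3 = 4.2984;  v_1 ≈ (0.6059, -0.5155, -0.6059)


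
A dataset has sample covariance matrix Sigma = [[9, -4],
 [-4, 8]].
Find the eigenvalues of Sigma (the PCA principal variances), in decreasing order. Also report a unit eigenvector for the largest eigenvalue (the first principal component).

Step 1 — characteristic polynomial of 2×2 Sigma:
  det(Sigma - λI) = λ² - trace · λ + det = 0.
  trace = 9 + 8 = 17, det = 9·8 - (-4)² = 56.
Step 2 — discriminant:
  Δ = trace² - 4·det = 289 - 224 = 65.
Step 3 — eigenvalues:
  λ = (trace ± √Δ)/2 = (17 ± 8.0623)/2,
  λ_1 = 12.5311,  λ_2 = 4.4689.

Step 4 — unit eigenvector for λ_1: solve (Sigma - λ_1 I)v = 0. First row:
  (9 - 12.5311)·v_x + (-4)·v_y = 0, i.e. (-3.5311)·v_x + (-4)·v_y = 0,
  so v ∝ (b, λ_1 - a) = (-4, 3.5311); multiply by -1 so the first entry is positive: u = (4, -3.5311).
  ||u|| = √((4)² + (-3.5311)²) = √(28.4689) ≈ 5.3356,
  v_1 = u/||u|| ≈ (0.7497, -0.6618) (||v_1|| = 1).

λ_1 = 12.5311,  λ_2 = 4.4689;  v_1 ≈ (0.7497, -0.6618)


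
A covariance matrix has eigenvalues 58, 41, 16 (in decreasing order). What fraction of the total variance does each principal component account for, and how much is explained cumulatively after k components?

Step 1 — total variance = trace(Sigma) = Σ λ_i = 58 + 41 + 16 = 115.

Step 2 — fraction explained by component i = λ_i / Σ λ:
  PC1: 58/115 = 0.5043
  PC2: 41/115 = 0.3565
  PC3: 16/115 = 0.1391

Step 3 — cumulative fraction after k components = (λ_1 + ... + λ_k) / Σ λ:
  k = 1: 58/115 = 0.5043
  k = 2: (58 + 41)/115 = 99/115 = 0.8609
  k = 3: (58 + 41 + 16)/115 = 115/115 = 1

Summary (fraction, with percent):

explained: PC1 0.5043 (50.43%), PC2 0.3565 (35.65%), PC3 0.1391 (13.91%);  cumulative: 0.5043, 0.8609, 1


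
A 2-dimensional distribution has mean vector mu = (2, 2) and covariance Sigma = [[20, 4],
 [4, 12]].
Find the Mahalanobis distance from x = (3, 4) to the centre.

Step 1 — centre the observation: (x - mu) = (1, 2).

Step 2 — invert Sigma. det(Sigma) = 20·12 - (4)² = 224.
  Sigma^{-1} = (1/det) · [[d, -b], [-b, a]] = [[0.0536, -0.0179],
 [-0.0179, 0.0893]].

Step 3 — form the quadratic (x - mu)^T · Sigma^{-1} · (x - mu):
  Sigma^{-1} · (x - mu) = (0.0179, 0.1607).
  (x - mu)^T · [Sigma^{-1} · (x - mu)] = (1)·(0.0179) + (2)·(0.1607) = 0.3393.

Step 4 — take square root: d = √(0.3393) ≈ 0.5825.

d(x, mu) = √(0.3393) ≈ 0.5825


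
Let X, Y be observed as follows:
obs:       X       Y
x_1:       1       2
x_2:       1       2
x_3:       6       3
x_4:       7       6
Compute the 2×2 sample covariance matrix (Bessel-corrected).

Step 1 — column means:
  mean(X) = (1 + 1 + 6 + 7) / 4 = 15/4 = 3.75
  mean(Y) = (2 + 2 + 3 + 6) / 4 = 13/4 = 3.25

Step 2 — sample covariance S[i,j] = (1/(n-1)) · Σ_k (x_{k,i} - mean_i) · (x_{k,j} - mean_j), with n-1 = 3.
  S[X,X] = ((-2.75)·(-2.75) + (-2.75)·(-2.75) + (2.25)·(2.25) + (3.25)·(3.25)) / 3 = 30.75/3 = 10.25
  S[X,Y] = ((-2.75)·(-1.25) + (-2.75)·(-1.25) + (2.25)·(-0.25) + (3.25)·(2.75)) / 3 = 15.25/3 = 5.0833
  S[Y,Y] = ((-1.25)·(-1.25) + (-1.25)·(-1.25) + (-0.25)·(-0.25) + (2.75)·(2.75)) / 3 = 10.75/3 = 3.5833

S is symmetric (S[j,i] = S[i,j]). Assembling:

S = [[10.25, 5.0833],
 [5.0833, 3.5833]]


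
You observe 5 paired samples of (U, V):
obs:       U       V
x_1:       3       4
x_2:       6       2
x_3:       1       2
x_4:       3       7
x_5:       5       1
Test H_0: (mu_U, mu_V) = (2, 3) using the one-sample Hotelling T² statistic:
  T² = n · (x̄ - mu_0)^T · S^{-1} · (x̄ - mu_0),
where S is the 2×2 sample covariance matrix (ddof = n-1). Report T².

Step 1 — sample mean vector:
  mean(U) = (3 + 6 + 1 + 3 + 5) / 5 = 18/5 = 3.6
  mean(V) = (4 + 2 + 2 + 7 + 1) / 5 = 16/5 = 3.2
  x̄ = (3.6, 3.2),  deviation x̄ - mu_0 = (3.6, 3.2) - (2, 3) = (1.6, 0.2).

Step 2 — sample covariance matrix, S[i,j] = (1/(n-1)) · Σ_k (x_{k,i} - mean_i) · (x_{k,j} - mean_j), divisor n-1 = 4:
  S[U,U] = ((-0.6)·(-0.6) + (2.4)·(2.4) + (-2.6)·(-2.6) + (-0.6)·(-0.6) + (1.4)·(1.4)) / 4 = 15.2/4 = 3.8
  S[U,V] = ((-0.6)·(0.8) + (2.4)·(-1.2) + (-2.6)·(-1.2) + (-0.6)·(3.8) + (1.4)·(-2.2)) / 4 = -5.6/4 = -1.4
  S[V,V] = ((0.8)·(0.8) + (-1.2)·(-1.2) + (-1.2)·(-1.2) + (3.8)·(3.8) + (-2.2)·(-2.2)) / 4 = 22.8/4 = 5.7
  S = [[3.8, -1.4],
 [-1.4, 5.7]].

Step 3 — invert S. det(S) = 3.8·5.7 - (-1.4)² = 19.7.
  S^{-1} = (1/det) · [[d, -b], [-b, a]] = [[0.2893, 0.0711],
 [0.0711, 0.1929]].

Step 4 — quadratic form (x̄ - mu_0)^T · S^{-1} · (x̄ - mu_0):
  S^{-1} · (x̄ - mu_0) = (0.4772, 0.1523),
  (x̄ - mu_0)^T · [...] = (1.6)·(0.4772) + (0.2)·(0.1523) = 0.7939.

Step 5 — scale by n: T² = 5 · 0.7939 = 3.9695.

T² ≈ 3.9695


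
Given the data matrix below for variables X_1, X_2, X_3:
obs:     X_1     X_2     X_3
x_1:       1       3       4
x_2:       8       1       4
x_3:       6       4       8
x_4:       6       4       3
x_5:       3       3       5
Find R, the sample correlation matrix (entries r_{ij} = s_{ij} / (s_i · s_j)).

Step 1 — column means:
  mean(X_1) = (1 + 8 + 6 + 6 + 3) / 5 = 24/5 = 4.8
  mean(X_2) = (3 + 1 + 4 + 4 + 3) / 5 = 15/5 = 3
  mean(X_3) = (4 + 4 + 8 + 3 + 5) / 5 = 24/5 = 4.8

Step 2 — sample variances and covariances s[i,j] = (1/(n-1)) · Σ_k (x_{k,i} - mean_i) · (x_{k,j} - mean_j), with n-1 = 4:
  s[X_1,X_1] = ((-3.8)·(-3.8) + (3.2)·(3.2) + (1.2)·(1.2) + (1.2)·(1.2) + (-1.8)·(-1.8)) / 4 = 30.8/4 = 7.7
  s[X_1,X_2] = ((-3.8)·(0) + (3.2)·(-2) + (1.2)·(1) + (1.2)·(1) + (-1.8)·(0)) / 4 = -4/4 = -1
  s[X_1,X_3] = ((-3.8)·(-0.8) + (3.2)·(-0.8) + (1.2)·(3.2) + (1.2)·(-1.8) + (-1.8)·(0.2)) / 4 = 1.8/4 = 0.45
  s[X_2,X_2] = ((0)·(0) + (-2)·(-2) + (1)·(1) + (1)·(1) + (0)·(0)) / 4 = 6/4 = 1.5
  s[X_2,X_3] = ((0)·(-0.8) + (-2)·(-0.8) + (1)·(3.2) + (1)·(-1.8) + (0)·(0.2)) / 4 = 3/4 = 0.75
  s[X_3,X_3] = ((-0.8)·(-0.8) + (-0.8)·(-0.8) + (3.2)·(3.2) + (-1.8)·(-1.8) + (0.2)·(0.2)) / 4 = 14.8/4 = 3.7
  Sample standard deviations s_i = √(s[i,i]):
  s(X_1) = √(7.7) = 2.7749
  s(X_2) = √(1.5) = 1.2247
  s(X_3) = √(3.7) = 1.9235

Step 3 — r_{ij} = s_{ij} / (s_i · s_j):
  r[X_1,X_1] = 1 (diagonal).
  r[X_1,X_2] = -1 / (2.7749 · 1.2247) = -1 / 3.3985 = -0.2942
  r[X_1,X_3] = 0.45 / (2.7749 · 1.9235) = 0.45 / 5.3376 = 0.0843
  r[X_2,X_2] = 1 (diagonal).
  r[X_2,X_3] = 0.75 / (1.2247 · 1.9235) = 0.75 / 2.3558 = 0.3184
  r[X_3,X_3] = 1 (diagonal).

R is symmetric with unit diagonal. Assembling:

R = [[1, -0.2942, 0.0843],
 [-0.2942, 1, 0.3184],
 [0.0843, 0.3184, 1]]
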